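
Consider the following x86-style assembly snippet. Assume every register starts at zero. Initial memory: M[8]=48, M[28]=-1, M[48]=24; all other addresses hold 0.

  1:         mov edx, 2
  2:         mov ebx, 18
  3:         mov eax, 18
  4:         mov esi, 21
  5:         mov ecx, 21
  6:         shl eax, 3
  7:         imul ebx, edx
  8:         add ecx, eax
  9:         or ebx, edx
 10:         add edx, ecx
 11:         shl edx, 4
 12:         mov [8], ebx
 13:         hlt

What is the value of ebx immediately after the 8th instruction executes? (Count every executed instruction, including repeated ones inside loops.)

36

after mov edx, 2: edx=2
after mov ebx, 18: ebx=18
after mov eax, 18: eax=18
after mov esi, 21: esi=21
after mov ecx, 21: ecx=21
after shl eax, 3: eax=18<<3=144
after imul ebx, edx: ebx=18*2=36
after add ecx, eax: ecx=21+144=165
After step 8: ebx = 36.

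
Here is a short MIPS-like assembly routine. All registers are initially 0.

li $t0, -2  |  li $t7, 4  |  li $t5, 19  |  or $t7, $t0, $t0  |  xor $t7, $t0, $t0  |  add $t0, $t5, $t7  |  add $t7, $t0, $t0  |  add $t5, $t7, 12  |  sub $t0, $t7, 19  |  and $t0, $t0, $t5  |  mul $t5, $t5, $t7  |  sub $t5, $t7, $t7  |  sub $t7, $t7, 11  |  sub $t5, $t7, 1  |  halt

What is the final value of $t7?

li $t0, -2 → $t0=-2
li $t7, 4 → $t7=4
li $t5, 19 → $t5=19
or $t7, $t0, $t0 → $t7=(-2)|(-2)=-2
xor $t7, $t0, $t0 → $t7=(-2)^(-2)=0
add $t0, $t5, $t7 → $t0=19+0=19
add $t7, $t0, $t0 → $t7=19+19=38
add $t5, $t7, 12 → $t5=38+12=50
sub $t0, $t7, 19 → $t0=38-19=19
and $t0, $t0, $t5 → $t0=19&50=18
mul $t5, $t5, $t7 → $t5=50*38=1900
sub $t5, $t7, $t7 → $t5=38-38=0
sub $t7, $t7, 11 → $t7=38-11=27
sub $t5, $t7, 1 → $t5=27-1=26
halt.

27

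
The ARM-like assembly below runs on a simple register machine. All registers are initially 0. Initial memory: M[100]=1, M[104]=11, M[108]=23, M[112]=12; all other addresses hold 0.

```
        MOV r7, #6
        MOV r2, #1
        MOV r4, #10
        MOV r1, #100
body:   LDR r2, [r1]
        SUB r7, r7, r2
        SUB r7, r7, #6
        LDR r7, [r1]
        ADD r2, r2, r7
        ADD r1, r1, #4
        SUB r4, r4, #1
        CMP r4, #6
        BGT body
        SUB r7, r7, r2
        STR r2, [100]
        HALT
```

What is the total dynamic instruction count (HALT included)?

after MOV r7, #6: r7=6
after MOV r2, #1: r2=1
after MOV r4, #10: r4=10
after MOV r1, #100: r1=100
after LDR r2, [r1]: r2=M[100]=1
after SUB r7, r7, r2: r7=6-1=5
after SUB r7, r7, #6: r7=5-6=-1
after LDR r7, [r1]: r7=M[100]=1
after ADD r2, r2, r7: r2=1+1=2
after ADD r1, r1, #4: r1=100+4=104
after SUB r4, r4, #1: r4=10-1=9
CMP r4, #6  (cmp 9,6)
BGT body: taken
after LDR r2, [r1]: r2=M[104]=11
after SUB r7, r7, r2: r7=1-11=-10
after SUB r7, r7, #6: r7=(-10)-6=-16
after LDR r7, [r1]: r7=M[104]=11
after ADD r2, r2, r7: r2=11+11=22
after ADD r1, r1, #4: r1=104+4=108
after SUB r4, r4, #1: r4=9-1=8
CMP r4, #6  (cmp 8,6)
BGT body: taken
after LDR r2, [r1]: r2=M[108]=23
after SUB r7, r7, r2: r7=11-23=-12
after SUB r7, r7, #6: r7=(-12)-6=-18
after LDR r7, [r1]: r7=M[108]=23
after ADD r2, r2, r7: r2=23+23=46
after ADD r1, r1, #4: r1=108+4=112
after SUB r4, r4, #1: r4=8-1=7
CMP r4, #6  (cmp 7,6)
BGT body: taken
after LDR r2, [r1]: r2=M[112]=12
after SUB r7, r7, r2: r7=23-12=11
after SUB r7, r7, #6: r7=11-6=5
after LDR r7, [r1]: r7=M[112]=12
after ADD r2, r2, r7: r2=12+12=24
after ADD r1, r1, #4: r1=112+4=116
after SUB r4, r4, #1: r4=7-1=6
CMP r4, #6  (cmp 6,6)
BGT body: not taken
after SUB r7, r7, r2: r7=12-24=-12
STR r2, [100] → M[100]=24
halt.
Total executed instructions: 43.

43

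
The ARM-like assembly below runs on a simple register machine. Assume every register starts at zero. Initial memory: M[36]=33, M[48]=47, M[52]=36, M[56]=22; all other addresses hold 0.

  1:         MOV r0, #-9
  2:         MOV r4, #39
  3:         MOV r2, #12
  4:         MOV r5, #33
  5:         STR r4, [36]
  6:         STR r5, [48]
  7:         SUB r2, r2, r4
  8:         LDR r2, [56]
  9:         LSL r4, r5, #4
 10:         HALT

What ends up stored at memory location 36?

39

after MOV r0, #-9: r0=-9
after MOV r4, #39: r4=39
after MOV r2, #12: r2=12
after MOV r5, #33: r5=33
STR r4, [36] → M[36]=39
STR r5, [48] → M[48]=33
after SUB r2, r2, r4: r2=12-39=-27
after LDR r2, [56]: r2=M[56]=22
after LSL r4, r5, #4: r4=33<<4=528
halt.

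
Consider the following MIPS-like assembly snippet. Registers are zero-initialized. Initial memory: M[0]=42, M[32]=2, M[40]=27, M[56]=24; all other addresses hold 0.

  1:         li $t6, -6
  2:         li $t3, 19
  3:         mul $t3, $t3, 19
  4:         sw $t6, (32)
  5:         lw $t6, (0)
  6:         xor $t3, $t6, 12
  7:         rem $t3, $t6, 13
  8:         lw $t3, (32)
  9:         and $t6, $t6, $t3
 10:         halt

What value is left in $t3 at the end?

-6

$t6=-6
$t3=19
$t3=19*19=361
sw $t6, (32) → M[32]=-6
$t6=M[0]=42
$t3=42^12=38
$t3=42%13=3
$t3=M[32]=-6
$t6=42&(-6)=42
halt.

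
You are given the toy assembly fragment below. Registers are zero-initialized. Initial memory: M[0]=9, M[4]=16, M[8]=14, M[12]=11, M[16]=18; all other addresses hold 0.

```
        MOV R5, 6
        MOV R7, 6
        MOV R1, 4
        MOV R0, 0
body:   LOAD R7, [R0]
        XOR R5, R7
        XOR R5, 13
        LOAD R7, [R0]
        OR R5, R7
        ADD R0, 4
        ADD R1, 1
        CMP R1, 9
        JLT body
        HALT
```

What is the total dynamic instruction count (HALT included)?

after MOV R5, 6: R5=6
after MOV R7, 6: R7=6
after MOV R1, 4: R1=4
after MOV R0, 0: R0=0
after LOAD R7, [R0]: R7=M[0]=9
after XOR R5, R7: R5=6^9=15
after XOR R5, 13: R5=15^13=2
after LOAD R7, [R0]: R7=M[0]=9
after OR R5, R7: R5=2|9=11
after ADD R0, 4: R0=0+4=4
after ADD R1, 1: R1=4+1=5
CMP R1, 9  (cmp 5,9)
JLT body: taken
after LOAD R7, [R0]: R7=M[4]=16
after XOR R5, R7: R5=11^16=27
after XOR R5, 13: R5=27^13=22
after LOAD R7, [R0]: R7=M[4]=16
after OR R5, R7: R5=22|16=22
after ADD R0, 4: R0=4+4=8
after ADD R1, 1: R1=5+1=6
CMP R1, 9  (cmp 6,9)
JLT body: taken
after LOAD R7, [R0]: R7=M[8]=14
after XOR R5, R7: R5=22^14=24
after XOR R5, 13: R5=24^13=21
after LOAD R7, [R0]: R7=M[8]=14
after OR R5, R7: R5=21|14=31
after ADD R0, 4: R0=8+4=12
after ADD R1, 1: R1=6+1=7
CMP R1, 9  (cmp 7,9)
JLT body: taken
after LOAD R7, [R0]: R7=M[12]=11
after XOR R5, R7: R5=31^11=20
after XOR R5, 13: R5=20^13=25
after LOAD R7, [R0]: R7=M[12]=11
after OR R5, R7: R5=25|11=27
after ADD R0, 4: R0=12+4=16
after ADD R1, 1: R1=7+1=8
CMP R1, 9  (cmp 8,9)
JLT body: taken
after LOAD R7, [R0]: R7=M[16]=18
after XOR R5, R7: R5=27^18=9
after XOR R5, 13: R5=9^13=4
after LOAD R7, [R0]: R7=M[16]=18
after OR R5, R7: R5=4|18=22
after ADD R0, 4: R0=16+4=20
after ADD R1, 1: R1=8+1=9
CMP R1, 9  (cmp 9,9)
JLT body: not taken
halt.
Total executed instructions: 50.

50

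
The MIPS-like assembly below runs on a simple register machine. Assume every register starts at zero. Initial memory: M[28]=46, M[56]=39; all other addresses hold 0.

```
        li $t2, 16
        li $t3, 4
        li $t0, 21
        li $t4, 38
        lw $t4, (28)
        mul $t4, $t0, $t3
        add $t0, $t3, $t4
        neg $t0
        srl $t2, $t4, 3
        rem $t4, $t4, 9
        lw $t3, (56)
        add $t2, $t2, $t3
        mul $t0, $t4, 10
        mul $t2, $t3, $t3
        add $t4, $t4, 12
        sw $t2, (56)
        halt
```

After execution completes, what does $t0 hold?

30

after li $t2, 16: $t2=16
after li $t3, 4: $t3=4
after li $t0, 21: $t0=21
after li $t4, 38: $t4=38
after lw $t4, (28): $t4=M[28]=46
after mul $t4, $t0, $t3: $t4=21*4=84
after add $t0, $t3, $t4: $t0=4+84=88
after neg $t0: $t0=-(88)=-88
after srl $t2, $t4, 3: $t2=84>>3=10
after rem $t4, $t4, 9: $t4=84%9=3
after lw $t3, (56): $t3=M[56]=39
after add $t2, $t2, $t3: $t2=10+39=49
after mul $t0, $t4, 10: $t0=3*10=30
after mul $t2, $t3, $t3: $t2=39*39=1521
after add $t4, $t4, 12: $t4=3+12=15
sw $t2, (56) → M[56]=1521
halt.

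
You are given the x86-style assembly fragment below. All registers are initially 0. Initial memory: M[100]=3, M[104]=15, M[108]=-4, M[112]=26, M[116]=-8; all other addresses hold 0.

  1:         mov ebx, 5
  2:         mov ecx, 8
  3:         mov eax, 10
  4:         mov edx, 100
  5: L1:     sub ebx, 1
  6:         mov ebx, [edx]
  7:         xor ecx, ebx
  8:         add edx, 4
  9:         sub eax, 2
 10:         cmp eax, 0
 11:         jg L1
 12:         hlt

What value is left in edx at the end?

120

ebx=5
ecx=8
eax=10
edx=100
ebx=5-1=4
ebx=M[100]=3
ecx=8^3=11
edx=100+4=104
eax=10-2=8
cmp eax, 0  (cmp 8,0)
jg L1: taken
ebx=3-1=2
ebx=M[104]=15
ecx=11^15=4
edx=104+4=108
eax=8-2=6
cmp eax, 0  (cmp 6,0)
jg L1: taken
ebx=15-1=14
ebx=M[108]=-4
ecx=4^(-4)=-8
edx=108+4=112
eax=6-2=4
cmp eax, 0  (cmp 4,0)
jg L1: taken
ebx=(-4)-1=-5
ebx=M[112]=26
ecx=(-8)^26=-30
edx=112+4=116
eax=4-2=2
cmp eax, 0  (cmp 2,0)
jg L1: taken
ebx=26-1=25
ebx=M[116]=-8
ecx=(-30)^(-8)=26
edx=116+4=120
eax=2-2=0
cmp eax, 0  (cmp 0,0)
jg L1: not taken
halt.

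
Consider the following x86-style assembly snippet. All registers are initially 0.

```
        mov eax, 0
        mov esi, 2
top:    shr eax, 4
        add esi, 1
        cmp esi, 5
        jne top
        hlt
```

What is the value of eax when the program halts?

mov eax, 0 → eax=0
mov esi, 2 → esi=2
shr eax, 4 → eax=0>>4=0
add esi, 1 → esi=2+1=3
cmp esi, 5  (cmp 3,5)
jne top: taken
shr eax, 4 → eax=0>>4=0
add esi, 1 → esi=3+1=4
cmp esi, 5  (cmp 4,5)
jne top: taken
shr eax, 4 → eax=0>>4=0
add esi, 1 → esi=4+1=5
cmp esi, 5  (cmp 5,5)
jne top: not taken
halt.

0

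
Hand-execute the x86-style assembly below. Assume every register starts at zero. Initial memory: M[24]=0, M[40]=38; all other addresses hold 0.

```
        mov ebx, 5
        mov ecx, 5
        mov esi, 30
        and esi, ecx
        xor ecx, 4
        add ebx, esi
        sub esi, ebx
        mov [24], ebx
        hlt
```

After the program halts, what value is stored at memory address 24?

mov ebx, 5 → ebx=5
mov ecx, 5 → ecx=5
mov esi, 30 → esi=30
and esi, ecx → esi=30&5=4
xor ecx, 4 → ecx=5^4=1
add ebx, esi → ebx=5+4=9
sub esi, ebx → esi=4-9=-5
mov [24], ebx → M[24]=9
halt.

9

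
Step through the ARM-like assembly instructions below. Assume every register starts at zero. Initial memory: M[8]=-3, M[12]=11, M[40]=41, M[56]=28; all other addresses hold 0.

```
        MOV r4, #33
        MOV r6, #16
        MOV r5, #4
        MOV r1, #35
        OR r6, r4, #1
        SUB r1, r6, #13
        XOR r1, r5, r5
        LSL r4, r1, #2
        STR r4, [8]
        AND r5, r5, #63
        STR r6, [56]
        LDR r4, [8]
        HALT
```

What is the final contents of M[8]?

0

MOV r4, #33 → r4=33
MOV r6, #16 → r6=16
MOV r5, #4 → r5=4
MOV r1, #35 → r1=35
OR r6, r4, #1 → r6=33|1=33
SUB r1, r6, #13 → r1=33-13=20
XOR r1, r5, r5 → r1=4^4=0
LSL r4, r1, #2 → r4=0<<2=0
STR r4, [8] → M[8]=0
AND r5, r5, #63 → r5=4&63=4
STR r6, [56] → M[56]=33
LDR r4, [8] → r4=M[8]=0
halt.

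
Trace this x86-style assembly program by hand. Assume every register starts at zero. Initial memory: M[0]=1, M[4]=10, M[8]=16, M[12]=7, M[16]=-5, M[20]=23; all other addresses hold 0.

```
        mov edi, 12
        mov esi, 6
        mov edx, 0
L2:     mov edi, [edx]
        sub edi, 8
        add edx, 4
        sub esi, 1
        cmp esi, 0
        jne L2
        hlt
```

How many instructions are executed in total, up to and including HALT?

mov edi, 12 → edi=12
mov esi, 6 → esi=6
mov edx, 0 → edx=0
mov edi, [edx] → edi=M[0]=1
sub edi, 8 → edi=1-8=-7
add edx, 4 → edx=0+4=4
sub esi, 1 → esi=6-1=5
cmp esi, 0  (cmp 5,0)
jne L2: taken
mov edi, [edx] → edi=M[4]=10
sub edi, 8 → edi=10-8=2
add edx, 4 → edx=4+4=8
sub esi, 1 → esi=5-1=4
cmp esi, 0  (cmp 4,0)
jne L2: taken
mov edi, [edx] → edi=M[8]=16
sub edi, 8 → edi=16-8=8
add edx, 4 → edx=8+4=12
sub esi, 1 → esi=4-1=3
cmp esi, 0  (cmp 3,0)
jne L2: taken
mov edi, [edx] → edi=M[12]=7
sub edi, 8 → edi=7-8=-1
add edx, 4 → edx=12+4=16
sub esi, 1 → esi=3-1=2
cmp esi, 0  (cmp 2,0)
jne L2: taken
mov edi, [edx] → edi=M[16]=-5
sub edi, 8 → edi=(-5)-8=-13
add edx, 4 → edx=16+4=20
sub esi, 1 → esi=2-1=1
cmp esi, 0  (cmp 1,0)
jne L2: taken
mov edi, [edx] → edi=M[20]=23
sub edi, 8 → edi=23-8=15
add edx, 4 → edx=20+4=24
sub esi, 1 → esi=1-1=0
cmp esi, 0  (cmp 0,0)
jne L2: not taken
halt.
Total executed instructions: 40.

40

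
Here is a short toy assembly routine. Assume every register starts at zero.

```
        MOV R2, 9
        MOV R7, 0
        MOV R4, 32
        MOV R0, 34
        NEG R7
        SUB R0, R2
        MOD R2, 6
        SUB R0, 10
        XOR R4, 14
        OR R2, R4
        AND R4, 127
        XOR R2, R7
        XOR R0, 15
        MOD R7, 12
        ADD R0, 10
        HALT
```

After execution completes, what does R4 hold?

46

MOV R2, 9 → R2=9
MOV R7, 0 → R7=0
MOV R4, 32 → R4=32
MOV R0, 34 → R0=34
NEG R7 → R7=-(0)=0
SUB R0, R2 → R0=34-9=25
MOD R2, 6 → R2=9%6=3
SUB R0, 10 → R0=25-10=15
XOR R4, 14 → R4=32^14=46
OR R2, R4 → R2=3|46=47
AND R4, 127 → R4=46&127=46
XOR R2, R7 → R2=47^0=47
XOR R0, 15 → R0=15^15=0
MOD R7, 12 → R7=0%12=0
ADD R0, 10 → R0=0+10=10
halt.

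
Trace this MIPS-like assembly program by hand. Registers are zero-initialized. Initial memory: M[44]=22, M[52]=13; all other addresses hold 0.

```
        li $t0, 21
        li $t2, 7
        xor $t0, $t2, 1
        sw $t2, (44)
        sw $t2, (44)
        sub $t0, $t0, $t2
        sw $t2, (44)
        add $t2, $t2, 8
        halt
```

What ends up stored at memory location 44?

$t0=21
$t2=7
$t0=7^1=6
sw $t2, (44) → M[44]=7
sw $t2, (44) → M[44]=7
$t0=6-7=-1
sw $t2, (44) → M[44]=7
$t2=7+8=15
halt.

7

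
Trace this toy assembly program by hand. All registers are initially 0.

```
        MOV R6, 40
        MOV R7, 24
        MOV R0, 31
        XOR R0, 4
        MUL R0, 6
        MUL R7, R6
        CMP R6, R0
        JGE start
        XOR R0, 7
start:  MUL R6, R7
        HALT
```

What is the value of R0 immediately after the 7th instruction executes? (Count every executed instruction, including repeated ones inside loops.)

after MOV R6, 40: R6=40
after MOV R7, 24: R7=24
after MOV R0, 31: R0=31
after XOR R0, 4: R0=31^4=27
after MUL R0, 6: R0=27*6=162
after MUL R7, R6: R7=24*40=960
CMP R6, R0  (cmp 40,162)
After step 7: R0 = 162.

162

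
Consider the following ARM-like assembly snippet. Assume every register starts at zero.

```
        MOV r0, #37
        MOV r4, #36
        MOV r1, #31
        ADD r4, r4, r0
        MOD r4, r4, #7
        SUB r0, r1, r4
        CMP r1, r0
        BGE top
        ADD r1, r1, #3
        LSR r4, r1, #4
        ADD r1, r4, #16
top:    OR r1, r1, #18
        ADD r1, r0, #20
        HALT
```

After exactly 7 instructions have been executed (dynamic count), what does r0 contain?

28

MOV r0, #37 → r0=37
MOV r4, #36 → r4=36
MOV r1, #31 → r1=31
ADD r4, r4, r0 → r4=36+37=73
MOD r4, r4, #7 → r4=73%7=3
SUB r0, r1, r4 → r0=31-3=28
CMP r1, r0  (cmp 31,28)
After step 7: r0 = 28.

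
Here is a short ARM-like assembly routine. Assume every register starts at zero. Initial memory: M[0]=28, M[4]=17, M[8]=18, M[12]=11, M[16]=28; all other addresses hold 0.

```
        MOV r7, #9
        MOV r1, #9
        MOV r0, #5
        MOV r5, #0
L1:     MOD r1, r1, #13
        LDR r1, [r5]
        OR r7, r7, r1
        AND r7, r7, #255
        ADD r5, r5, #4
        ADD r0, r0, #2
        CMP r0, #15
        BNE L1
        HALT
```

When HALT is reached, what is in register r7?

31

MOV r7, #9 → r7=9
MOV r1, #9 → r1=9
MOV r0, #5 → r0=5
MOV r5, #0 → r5=0
MOD r1, r1, #13 → r1=9%13=9
LDR r1, [r5] → r1=M[0]=28
OR r7, r7, r1 → r7=9|28=29
AND r7, r7, #255 → r7=29&255=29
ADD r5, r5, #4 → r5=0+4=4
ADD r0, r0, #2 → r0=5+2=7
CMP r0, #15  (cmp 7,15)
BNE L1: taken
MOD r1, r1, #13 → r1=28%13=2
LDR r1, [r5] → r1=M[4]=17
OR r7, r7, r1 → r7=29|17=29
AND r7, r7, #255 → r7=29&255=29
ADD r5, r5, #4 → r5=4+4=8
ADD r0, r0, #2 → r0=7+2=9
CMP r0, #15  (cmp 9,15)
BNE L1: taken
MOD r1, r1, #13 → r1=17%13=4
LDR r1, [r5] → r1=M[8]=18
OR r7, r7, r1 → r7=29|18=31
AND r7, r7, #255 → r7=31&255=31
ADD r5, r5, #4 → r5=8+4=12
ADD r0, r0, #2 → r0=9+2=11
CMP r0, #15  (cmp 11,15)
BNE L1: taken
MOD r1, r1, #13 → r1=18%13=5
LDR r1, [r5] → r1=M[12]=11
OR r7, r7, r1 → r7=31|11=31
AND r7, r7, #255 → r7=31&255=31
ADD r5, r5, #4 → r5=12+4=16
ADD r0, r0, #2 → r0=11+2=13
CMP r0, #15  (cmp 13,15)
BNE L1: taken
MOD r1, r1, #13 → r1=11%13=11
LDR r1, [r5] → r1=M[16]=28
OR r7, r7, r1 → r7=31|28=31
AND r7, r7, #255 → r7=31&255=31
ADD r5, r5, #4 → r5=16+4=20
ADD r0, r0, #2 → r0=13+2=15
CMP r0, #15  (cmp 15,15)
BNE L1: not taken
halt.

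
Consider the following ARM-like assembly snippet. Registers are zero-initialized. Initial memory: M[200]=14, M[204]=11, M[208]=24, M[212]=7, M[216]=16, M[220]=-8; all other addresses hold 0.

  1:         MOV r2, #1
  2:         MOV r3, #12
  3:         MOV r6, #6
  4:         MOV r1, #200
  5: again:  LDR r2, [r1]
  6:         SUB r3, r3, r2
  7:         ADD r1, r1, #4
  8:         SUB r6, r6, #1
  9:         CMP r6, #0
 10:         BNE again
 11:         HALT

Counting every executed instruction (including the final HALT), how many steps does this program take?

41

r2=1
r3=12
r6=6
r1=200
r2=M[200]=14
r3=12-14=-2
r1=200+4=204
r6=6-1=5
CMP r6, #0  (cmp 5,0)
BNE again: taken
r2=M[204]=11
r3=(-2)-11=-13
r1=204+4=208
r6=5-1=4
CMP r6, #0  (cmp 4,0)
BNE again: taken
r2=M[208]=24
r3=(-13)-24=-37
r1=208+4=212
r6=4-1=3
CMP r6, #0  (cmp 3,0)
BNE again: taken
r2=M[212]=7
r3=(-37)-7=-44
r1=212+4=216
r6=3-1=2
CMP r6, #0  (cmp 2,0)
BNE again: taken
r2=M[216]=16
r3=(-44)-16=-60
r1=216+4=220
r6=2-1=1
CMP r6, #0  (cmp 1,0)
BNE again: taken
r2=M[220]=-8
r3=(-60)-(-8)=-52
r1=220+4=224
r6=1-1=0
CMP r6, #0  (cmp 0,0)
BNE again: not taken
halt.
Total executed instructions: 41.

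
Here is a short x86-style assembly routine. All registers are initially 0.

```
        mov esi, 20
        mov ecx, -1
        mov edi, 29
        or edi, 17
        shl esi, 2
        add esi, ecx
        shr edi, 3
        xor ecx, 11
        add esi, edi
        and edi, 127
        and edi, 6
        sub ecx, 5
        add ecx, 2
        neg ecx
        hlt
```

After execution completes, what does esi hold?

esi=20
ecx=-1
edi=29
edi=29|17=29
esi=20<<2=80
esi=80+(-1)=79
edi=29>>3=3
ecx=(-1)^11=-12
esi=79+3=82
edi=3&127=3
edi=3&6=2
ecx=(-12)-5=-17
ecx=(-17)+2=-15
ecx=-(-15)=15
halt.

82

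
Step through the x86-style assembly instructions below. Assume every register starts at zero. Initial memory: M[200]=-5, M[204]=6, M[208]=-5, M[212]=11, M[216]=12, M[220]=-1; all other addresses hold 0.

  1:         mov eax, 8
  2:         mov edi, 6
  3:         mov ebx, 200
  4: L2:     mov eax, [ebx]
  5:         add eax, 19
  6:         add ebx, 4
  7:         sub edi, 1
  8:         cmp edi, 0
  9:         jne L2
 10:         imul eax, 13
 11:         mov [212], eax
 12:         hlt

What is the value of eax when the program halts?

eax=8
edi=6
ebx=200
eax=M[200]=-5
eax=(-5)+19=14
ebx=200+4=204
edi=6-1=5
cmp edi, 0  (cmp 5,0)
jne L2: taken
eax=M[204]=6
eax=6+19=25
ebx=204+4=208
edi=5-1=4
cmp edi, 0  (cmp 4,0)
jne L2: taken
eax=M[208]=-5
eax=(-5)+19=14
ebx=208+4=212
edi=4-1=3
cmp edi, 0  (cmp 3,0)
jne L2: taken
eax=M[212]=11
eax=11+19=30
ebx=212+4=216
edi=3-1=2
cmp edi, 0  (cmp 2,0)
jne L2: taken
eax=M[216]=12
eax=12+19=31
ebx=216+4=220
edi=2-1=1
cmp edi, 0  (cmp 1,0)
jne L2: taken
eax=M[220]=-1
eax=(-1)+19=18
ebx=220+4=224
edi=1-1=0
cmp edi, 0  (cmp 0,0)
jne L2: not taken
eax=18*13=234
mov [212], eax → M[212]=234
halt.

234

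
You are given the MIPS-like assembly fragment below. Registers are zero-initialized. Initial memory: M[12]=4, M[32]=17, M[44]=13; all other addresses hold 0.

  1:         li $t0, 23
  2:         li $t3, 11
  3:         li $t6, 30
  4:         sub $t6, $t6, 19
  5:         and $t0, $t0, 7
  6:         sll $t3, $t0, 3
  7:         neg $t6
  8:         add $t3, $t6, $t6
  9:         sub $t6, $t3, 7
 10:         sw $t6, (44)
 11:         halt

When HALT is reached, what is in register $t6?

after li $t0, 23: $t0=23
after li $t3, 11: $t3=11
after li $t6, 30: $t6=30
after sub $t6, $t6, 19: $t6=30-19=11
after and $t0, $t0, 7: $t0=23&7=7
after sll $t3, $t0, 3: $t3=7<<3=56
after neg $t6: $t6=-(11)=-11
after add $t3, $t6, $t6: $t3=(-11)+(-11)=-22
after sub $t6, $t3, 7: $t6=(-22)-7=-29
sw $t6, (44) → M[44]=-29
halt.

-29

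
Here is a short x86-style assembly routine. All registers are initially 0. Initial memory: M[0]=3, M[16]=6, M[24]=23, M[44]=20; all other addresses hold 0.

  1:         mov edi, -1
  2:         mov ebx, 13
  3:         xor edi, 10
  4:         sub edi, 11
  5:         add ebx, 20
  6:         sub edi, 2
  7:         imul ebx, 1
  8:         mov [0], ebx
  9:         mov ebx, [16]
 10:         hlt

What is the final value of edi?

-24

after mov edi, -1: edi=-1
after mov ebx, 13: ebx=13
after xor edi, 10: edi=(-1)^10=-11
after sub edi, 11: edi=(-11)-11=-22
after add ebx, 20: ebx=13+20=33
after sub edi, 2: edi=(-22)-2=-24
after imul ebx, 1: ebx=33*1=33
mov [0], ebx → M[0]=33
after mov ebx, [16]: ebx=M[16]=6
halt.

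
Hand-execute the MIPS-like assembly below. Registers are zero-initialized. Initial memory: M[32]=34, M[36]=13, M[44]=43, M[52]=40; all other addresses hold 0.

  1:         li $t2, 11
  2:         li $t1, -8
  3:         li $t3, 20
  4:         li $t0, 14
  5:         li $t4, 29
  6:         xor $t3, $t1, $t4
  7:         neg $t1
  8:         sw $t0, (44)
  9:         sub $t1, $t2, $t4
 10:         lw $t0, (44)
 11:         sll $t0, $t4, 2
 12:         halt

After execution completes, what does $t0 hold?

116

$t2=11
$t1=-8
$t3=20
$t0=14
$t4=29
$t3=(-8)^29=-27
$t1=-(-8)=8
sw $t0, (44) → M[44]=14
$t1=11-29=-18
$t0=M[44]=14
$t0=29<<2=116
halt.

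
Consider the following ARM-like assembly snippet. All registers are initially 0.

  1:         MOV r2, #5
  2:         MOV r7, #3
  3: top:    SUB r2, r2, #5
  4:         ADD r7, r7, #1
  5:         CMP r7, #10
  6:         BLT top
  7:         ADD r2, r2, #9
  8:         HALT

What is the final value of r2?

-21

MOV r2, #5 → r2=5
MOV r7, #3 → r7=3
SUB r2, r2, #5 → r2=5-5=0
ADD r7, r7, #1 → r7=3+1=4
CMP r7, #10  (cmp 4,10)
BLT top: taken
SUB r2, r2, #5 → r2=0-5=-5
ADD r7, r7, #1 → r7=4+1=5
CMP r7, #10  (cmp 5,10)
BLT top: taken
SUB r2, r2, #5 → r2=(-5)-5=-10
ADD r7, r7, #1 → r7=5+1=6
CMP r7, #10  (cmp 6,10)
BLT top: taken
SUB r2, r2, #5 → r2=(-10)-5=-15
ADD r7, r7, #1 → r7=6+1=7
CMP r7, #10  (cmp 7,10)
BLT top: taken
SUB r2, r2, #5 → r2=(-15)-5=-20
ADD r7, r7, #1 → r7=7+1=8
CMP r7, #10  (cmp 8,10)
BLT top: taken
SUB r2, r2, #5 → r2=(-20)-5=-25
ADD r7, r7, #1 → r7=8+1=9
CMP r7, #10  (cmp 9,10)
BLT top: taken
SUB r2, r2, #5 → r2=(-25)-5=-30
ADD r7, r7, #1 → r7=9+1=10
CMP r7, #10  (cmp 10,10)
BLT top: not taken
ADD r2, r2, #9 → r2=(-30)+9=-21
halt.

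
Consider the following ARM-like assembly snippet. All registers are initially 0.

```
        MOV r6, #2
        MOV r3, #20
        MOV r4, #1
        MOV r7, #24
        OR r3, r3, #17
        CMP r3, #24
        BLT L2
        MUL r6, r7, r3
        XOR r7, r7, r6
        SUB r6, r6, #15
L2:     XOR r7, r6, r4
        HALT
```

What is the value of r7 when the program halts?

after MOV r6, #2: r6=2
after MOV r3, #20: r3=20
after MOV r4, #1: r4=1
after MOV r7, #24: r7=24
after OR r3, r3, #17: r3=20|17=21
CMP r3, #24  (cmp 21,24)
BLT L2: taken
after XOR r7, r6, r4: r7=2^1=3
halt.

3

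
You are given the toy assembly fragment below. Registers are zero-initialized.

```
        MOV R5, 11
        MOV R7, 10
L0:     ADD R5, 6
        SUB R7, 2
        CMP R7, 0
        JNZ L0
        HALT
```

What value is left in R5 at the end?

41

MOV R5, 11 → R5=11
MOV R7, 10 → R7=10
ADD R5, 6 → R5=11+6=17
SUB R7, 2 → R7=10-2=8
CMP R7, 0  (cmp 8,0)
JNZ L0: taken
ADD R5, 6 → R5=17+6=23
SUB R7, 2 → R7=8-2=6
CMP R7, 0  (cmp 6,0)
JNZ L0: taken
ADD R5, 6 → R5=23+6=29
SUB R7, 2 → R7=6-2=4
CMP R7, 0  (cmp 4,0)
JNZ L0: taken
ADD R5, 6 → R5=29+6=35
SUB R7, 2 → R7=4-2=2
CMP R7, 0  (cmp 2,0)
JNZ L0: taken
ADD R5, 6 → R5=35+6=41
SUB R7, 2 → R7=2-2=0
CMP R7, 0  (cmp 0,0)
JNZ L0: not taken
halt.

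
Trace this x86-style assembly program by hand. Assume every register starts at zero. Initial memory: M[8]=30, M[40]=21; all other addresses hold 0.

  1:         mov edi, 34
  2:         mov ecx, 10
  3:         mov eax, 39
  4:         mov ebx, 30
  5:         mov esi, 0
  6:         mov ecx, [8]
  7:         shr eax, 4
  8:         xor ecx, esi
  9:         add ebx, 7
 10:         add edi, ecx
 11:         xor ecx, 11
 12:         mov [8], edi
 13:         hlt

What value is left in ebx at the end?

37

after mov edi, 34: edi=34
after mov ecx, 10: ecx=10
after mov eax, 39: eax=39
after mov ebx, 30: ebx=30
after mov esi, 0: esi=0
after mov ecx, [8]: ecx=M[8]=30
after shr eax, 4: eax=39>>4=2
after xor ecx, esi: ecx=30^0=30
after add ebx, 7: ebx=30+7=37
after add edi, ecx: edi=34+30=64
after xor ecx, 11: ecx=30^11=21
mov [8], edi → M[8]=64
halt.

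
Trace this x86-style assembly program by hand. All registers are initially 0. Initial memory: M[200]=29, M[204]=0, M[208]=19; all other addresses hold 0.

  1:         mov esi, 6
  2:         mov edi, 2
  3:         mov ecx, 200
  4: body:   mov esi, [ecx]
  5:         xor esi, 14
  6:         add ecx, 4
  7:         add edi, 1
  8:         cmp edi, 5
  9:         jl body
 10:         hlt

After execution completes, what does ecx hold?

212

esi=6
edi=2
ecx=200
esi=M[200]=29
esi=29^14=19
ecx=200+4=204
edi=2+1=3
cmp edi, 5  (cmp 3,5)
jl body: taken
esi=M[204]=0
esi=0^14=14
ecx=204+4=208
edi=3+1=4
cmp edi, 5  (cmp 4,5)
jl body: taken
esi=M[208]=19
esi=19^14=29
ecx=208+4=212
edi=4+1=5
cmp edi, 5  (cmp 5,5)
jl body: not taken
halt.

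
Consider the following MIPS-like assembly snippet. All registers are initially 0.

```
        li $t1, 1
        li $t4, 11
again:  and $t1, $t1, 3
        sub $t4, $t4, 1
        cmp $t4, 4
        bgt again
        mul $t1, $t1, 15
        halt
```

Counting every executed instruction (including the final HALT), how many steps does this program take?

32

after li $t1, 1: $t1=1
after li $t4, 11: $t4=11
after and $t1, $t1, 3: $t1=1&3=1
after sub $t4, $t4, 1: $t4=11-1=10
cmp $t4, 4  (cmp 10,4)
bgt again: taken
after and $t1, $t1, 3: $t1=1&3=1
after sub $t4, $t4, 1: $t4=10-1=9
cmp $t4, 4  (cmp 9,4)
bgt again: taken
after and $t1, $t1, 3: $t1=1&3=1
after sub $t4, $t4, 1: $t4=9-1=8
cmp $t4, 4  (cmp 8,4)
bgt again: taken
after and $t1, $t1, 3: $t1=1&3=1
after sub $t4, $t4, 1: $t4=8-1=7
cmp $t4, 4  (cmp 7,4)
bgt again: taken
after and $t1, $t1, 3: $t1=1&3=1
after sub $t4, $t4, 1: $t4=7-1=6
cmp $t4, 4  (cmp 6,4)
bgt again: taken
after and $t1, $t1, 3: $t1=1&3=1
after sub $t4, $t4, 1: $t4=6-1=5
cmp $t4, 4  (cmp 5,4)
bgt again: taken
after and $t1, $t1, 3: $t1=1&3=1
after sub $t4, $t4, 1: $t4=5-1=4
cmp $t4, 4  (cmp 4,4)
bgt again: not taken
after mul $t1, $t1, 15: $t1=1*15=15
halt.
Total executed instructions: 32.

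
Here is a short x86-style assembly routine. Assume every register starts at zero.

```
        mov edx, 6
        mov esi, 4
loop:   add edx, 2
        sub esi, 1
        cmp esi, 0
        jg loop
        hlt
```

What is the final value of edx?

14

after mov edx, 6: edx=6
after mov esi, 4: esi=4
after add edx, 2: edx=6+2=8
after sub esi, 1: esi=4-1=3
cmp esi, 0  (cmp 3,0)
jg loop: taken
after add edx, 2: edx=8+2=10
after sub esi, 1: esi=3-1=2
cmp esi, 0  (cmp 2,0)
jg loop: taken
after add edx, 2: edx=10+2=12
after sub esi, 1: esi=2-1=1
cmp esi, 0  (cmp 1,0)
jg loop: taken
after add edx, 2: edx=12+2=14
after sub esi, 1: esi=1-1=0
cmp esi, 0  (cmp 0,0)
jg loop: not taken
halt.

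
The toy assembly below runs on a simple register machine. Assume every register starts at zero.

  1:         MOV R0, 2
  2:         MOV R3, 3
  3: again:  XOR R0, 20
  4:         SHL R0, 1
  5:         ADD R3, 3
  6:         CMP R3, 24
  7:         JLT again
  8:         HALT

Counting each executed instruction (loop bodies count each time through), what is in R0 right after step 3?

after MOV R0, 2: R0=2
after MOV R3, 3: R3=3
after XOR R0, 20: R0=2^20=22
After step 3: R0 = 22.

22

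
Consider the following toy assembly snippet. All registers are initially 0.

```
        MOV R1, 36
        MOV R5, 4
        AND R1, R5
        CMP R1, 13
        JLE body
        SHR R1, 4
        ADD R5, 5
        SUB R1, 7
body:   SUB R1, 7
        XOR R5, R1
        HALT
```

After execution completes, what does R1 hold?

-3

R1=36
R5=4
R1=36&4=4
CMP R1, 13  (cmp 4,13)
JLE body: taken
R1=4-7=-3
R5=4^(-3)=-7
halt.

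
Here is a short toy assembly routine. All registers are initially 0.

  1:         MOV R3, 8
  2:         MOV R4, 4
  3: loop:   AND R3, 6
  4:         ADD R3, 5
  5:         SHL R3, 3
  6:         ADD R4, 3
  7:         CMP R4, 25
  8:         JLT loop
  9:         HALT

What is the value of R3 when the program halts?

40

MOV R3, 8 → R3=8
MOV R4, 4 → R4=4
AND R3, 6 → R3=8&6=0
ADD R3, 5 → R3=0+5=5
SHL R3, 3 → R3=5<<3=40
ADD R4, 3 → R4=4+3=7
CMP R4, 25  (cmp 7,25)
JLT loop: taken
AND R3, 6 → R3=40&6=0
ADD R3, 5 → R3=0+5=5
SHL R3, 3 → R3=5<<3=40
ADD R4, 3 → R4=7+3=10
CMP R4, 25  (cmp 10,25)
JLT loop: taken
AND R3, 6 → R3=40&6=0
ADD R3, 5 → R3=0+5=5
SHL R3, 3 → R3=5<<3=40
ADD R4, 3 → R4=10+3=13
CMP R4, 25  (cmp 13,25)
JLT loop: taken
AND R3, 6 → R3=40&6=0
ADD R3, 5 → R3=0+5=5
SHL R3, 3 → R3=5<<3=40
ADD R4, 3 → R4=13+3=16
CMP R4, 25  (cmp 16,25)
JLT loop: taken
AND R3, 6 → R3=40&6=0
ADD R3, 5 → R3=0+5=5
SHL R3, 3 → R3=5<<3=40
ADD R4, 3 → R4=16+3=19
CMP R4, 25  (cmp 19,25)
JLT loop: taken
AND R3, 6 → R3=40&6=0
ADD R3, 5 → R3=0+5=5
SHL R3, 3 → R3=5<<3=40
ADD R4, 3 → R4=19+3=22
CMP R4, 25  (cmp 22,25)
JLT loop: taken
AND R3, 6 → R3=40&6=0
ADD R3, 5 → R3=0+5=5
SHL R3, 3 → R3=5<<3=40
ADD R4, 3 → R4=22+3=25
CMP R4, 25  (cmp 25,25)
JLT loop: not taken
halt.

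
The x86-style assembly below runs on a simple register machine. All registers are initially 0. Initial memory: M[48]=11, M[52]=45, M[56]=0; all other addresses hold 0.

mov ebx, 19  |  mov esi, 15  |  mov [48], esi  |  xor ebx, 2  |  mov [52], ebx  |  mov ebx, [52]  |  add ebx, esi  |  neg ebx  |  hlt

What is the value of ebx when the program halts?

-32

ebx=19
esi=15
mov [48], esi → M[48]=15
ebx=19^2=17
mov [52], ebx → M[52]=17
ebx=M[52]=17
ebx=17+15=32
ebx=-(32)=-32
halt.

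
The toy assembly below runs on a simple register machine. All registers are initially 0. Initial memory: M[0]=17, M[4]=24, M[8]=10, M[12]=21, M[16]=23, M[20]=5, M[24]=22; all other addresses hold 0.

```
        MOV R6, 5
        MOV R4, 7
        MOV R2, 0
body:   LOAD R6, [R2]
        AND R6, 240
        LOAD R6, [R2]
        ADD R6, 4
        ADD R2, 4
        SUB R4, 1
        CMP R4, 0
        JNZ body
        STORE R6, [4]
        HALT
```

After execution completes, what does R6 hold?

26

R6=5
R4=7
R2=0
R6=M[0]=17
R6=17&240=16
R6=M[0]=17
R6=17+4=21
R2=0+4=4
R4=7-1=6
CMP R4, 0  (cmp 6,0)
JNZ body: taken
R6=M[4]=24
R6=24&240=16
R6=M[4]=24
R6=24+4=28
R2=4+4=8
R4=6-1=5
CMP R4, 0  (cmp 5,0)
JNZ body: taken
R6=M[8]=10
R6=10&240=0
R6=M[8]=10
R6=10+4=14
R2=8+4=12
R4=5-1=4
CMP R4, 0  (cmp 4,0)
JNZ body: taken
R6=M[12]=21
R6=21&240=16
R6=M[12]=21
R6=21+4=25
R2=12+4=16
R4=4-1=3
CMP R4, 0  (cmp 3,0)
JNZ body: taken
R6=M[16]=23
R6=23&240=16
R6=M[16]=23
R6=23+4=27
R2=16+4=20
R4=3-1=2
CMP R4, 0  (cmp 2,0)
JNZ body: taken
R6=M[20]=5
R6=5&240=0
R6=M[20]=5
R6=5+4=9
R2=20+4=24
R4=2-1=1
CMP R4, 0  (cmp 1,0)
JNZ body: taken
R6=M[24]=22
R6=22&240=16
R6=M[24]=22
R6=22+4=26
R2=24+4=28
R4=1-1=0
CMP R4, 0  (cmp 0,0)
JNZ body: not taken
STORE R6, [4] → M[4]=26
halt.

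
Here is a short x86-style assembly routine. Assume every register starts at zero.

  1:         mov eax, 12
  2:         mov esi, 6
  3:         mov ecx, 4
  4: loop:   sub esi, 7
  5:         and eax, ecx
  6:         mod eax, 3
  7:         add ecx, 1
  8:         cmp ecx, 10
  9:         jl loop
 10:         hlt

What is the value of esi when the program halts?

-36

after mov eax, 12: eax=12
after mov esi, 6: esi=6
after mov ecx, 4: ecx=4
after sub esi, 7: esi=6-7=-1
after and eax, ecx: eax=12&4=4
after mod eax, 3: eax=4%3=1
after add ecx, 1: ecx=4+1=5
cmp ecx, 10  (cmp 5,10)
jl loop: taken
after sub esi, 7: esi=(-1)-7=-8
after and eax, ecx: eax=1&5=1
after mod eax, 3: eax=1%3=1
after add ecx, 1: ecx=5+1=6
cmp ecx, 10  (cmp 6,10)
jl loop: taken
after sub esi, 7: esi=(-8)-7=-15
after and eax, ecx: eax=1&6=0
after mod eax, 3: eax=0%3=0
after add ecx, 1: ecx=6+1=7
cmp ecx, 10  (cmp 7,10)
jl loop: taken
after sub esi, 7: esi=(-15)-7=-22
after and eax, ecx: eax=0&7=0
after mod eax, 3: eax=0%3=0
after add ecx, 1: ecx=7+1=8
cmp ecx, 10  (cmp 8,10)
jl loop: taken
after sub esi, 7: esi=(-22)-7=-29
after and eax, ecx: eax=0&8=0
after mod eax, 3: eax=0%3=0
after add ecx, 1: ecx=8+1=9
cmp ecx, 10  (cmp 9,10)
jl loop: taken
after sub esi, 7: esi=(-29)-7=-36
after and eax, ecx: eax=0&9=0
after mod eax, 3: eax=0%3=0
after add ecx, 1: ecx=9+1=10
cmp ecx, 10  (cmp 10,10)
jl loop: not taken
halt.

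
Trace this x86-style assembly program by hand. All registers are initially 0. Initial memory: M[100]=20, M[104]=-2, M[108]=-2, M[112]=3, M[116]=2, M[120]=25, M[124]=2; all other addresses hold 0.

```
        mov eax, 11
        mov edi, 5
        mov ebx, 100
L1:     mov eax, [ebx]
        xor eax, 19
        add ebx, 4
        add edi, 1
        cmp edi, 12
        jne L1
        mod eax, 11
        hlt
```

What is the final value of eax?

6

mov eax, 11 → eax=11
mov edi, 5 → edi=5
mov ebx, 100 → ebx=100
mov eax, [ebx] → eax=M[100]=20
xor eax, 19 → eax=20^19=7
add ebx, 4 → ebx=100+4=104
add edi, 1 → edi=5+1=6
cmp edi, 12  (cmp 6,12)
jne L1: taken
mov eax, [ebx] → eax=M[104]=-2
xor eax, 19 → eax=(-2)^19=-19
add ebx, 4 → ebx=104+4=108
add edi, 1 → edi=6+1=7
cmp edi, 12  (cmp 7,12)
jne L1: taken
mov eax, [ebx] → eax=M[108]=-2
xor eax, 19 → eax=(-2)^19=-19
add ebx, 4 → ebx=108+4=112
add edi, 1 → edi=7+1=8
cmp edi, 12  (cmp 8,12)
jne L1: taken
mov eax, [ebx] → eax=M[112]=3
xor eax, 19 → eax=3^19=16
add ebx, 4 → ebx=112+4=116
add edi, 1 → edi=8+1=9
cmp edi, 12  (cmp 9,12)
jne L1: taken
mov eax, [ebx] → eax=M[116]=2
xor eax, 19 → eax=2^19=17
add ebx, 4 → ebx=116+4=120
add edi, 1 → edi=9+1=10
cmp edi, 12  (cmp 10,12)
jne L1: taken
mov eax, [ebx] → eax=M[120]=25
xor eax, 19 → eax=25^19=10
add ebx, 4 → ebx=120+4=124
add edi, 1 → edi=10+1=11
cmp edi, 12  (cmp 11,12)
jne L1: taken
mov eax, [ebx] → eax=M[124]=2
xor eax, 19 → eax=2^19=17
add ebx, 4 → ebx=124+4=128
add edi, 1 → edi=11+1=12
cmp edi, 12  (cmp 12,12)
jne L1: not taken
mod eax, 11 → eax=17%11=6
halt.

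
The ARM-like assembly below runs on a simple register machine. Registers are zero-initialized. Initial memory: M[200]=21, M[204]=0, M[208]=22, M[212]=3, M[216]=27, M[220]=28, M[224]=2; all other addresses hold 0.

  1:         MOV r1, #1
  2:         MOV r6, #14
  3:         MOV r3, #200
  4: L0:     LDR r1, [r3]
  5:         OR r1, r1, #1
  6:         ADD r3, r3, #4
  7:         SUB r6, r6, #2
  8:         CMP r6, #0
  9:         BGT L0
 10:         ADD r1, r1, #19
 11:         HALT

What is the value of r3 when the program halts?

228

after MOV r1, #1: r1=1
after MOV r6, #14: r6=14
after MOV r3, #200: r3=200
after LDR r1, [r3]: r1=M[200]=21
after OR r1, r1, #1: r1=21|1=21
after ADD r3, r3, #4: r3=200+4=204
after SUB r6, r6, #2: r6=14-2=12
CMP r6, #0  (cmp 12,0)
BGT L0: taken
after LDR r1, [r3]: r1=M[204]=0
after OR r1, r1, #1: r1=0|1=1
after ADD r3, r3, #4: r3=204+4=208
after SUB r6, r6, #2: r6=12-2=10
CMP r6, #0  (cmp 10,0)
BGT L0: taken
after LDR r1, [r3]: r1=M[208]=22
after OR r1, r1, #1: r1=22|1=23
after ADD r3, r3, #4: r3=208+4=212
after SUB r6, r6, #2: r6=10-2=8
CMP r6, #0  (cmp 8,0)
BGT L0: taken
after LDR r1, [r3]: r1=M[212]=3
after OR r1, r1, #1: r1=3|1=3
after ADD r3, r3, #4: r3=212+4=216
after SUB r6, r6, #2: r6=8-2=6
CMP r6, #0  (cmp 6,0)
BGT L0: taken
after LDR r1, [r3]: r1=M[216]=27
after OR r1, r1, #1: r1=27|1=27
after ADD r3, r3, #4: r3=216+4=220
after SUB r6, r6, #2: r6=6-2=4
CMP r6, #0  (cmp 4,0)
BGT L0: taken
after LDR r1, [r3]: r1=M[220]=28
after OR r1, r1, #1: r1=28|1=29
after ADD r3, r3, #4: r3=220+4=224
after SUB r6, r6, #2: r6=4-2=2
CMP r6, #0  (cmp 2,0)
BGT L0: taken
after LDR r1, [r3]: r1=M[224]=2
after OR r1, r1, #1: r1=2|1=3
after ADD r3, r3, #4: r3=224+4=228
after SUB r6, r6, #2: r6=2-2=0
CMP r6, #0  (cmp 0,0)
BGT L0: not taken
after ADD r1, r1, #19: r1=3+19=22
halt.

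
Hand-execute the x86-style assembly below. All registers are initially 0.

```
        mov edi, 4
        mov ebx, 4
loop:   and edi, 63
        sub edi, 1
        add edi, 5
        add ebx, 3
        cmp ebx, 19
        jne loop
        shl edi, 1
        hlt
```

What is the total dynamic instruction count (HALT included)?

34

after mov edi, 4: edi=4
after mov ebx, 4: ebx=4
after and edi, 63: edi=4&63=4
after sub edi, 1: edi=4-1=3
after add edi, 5: edi=3+5=8
after add ebx, 3: ebx=4+3=7
cmp ebx, 19  (cmp 7,19)
jne loop: taken
after and edi, 63: edi=8&63=8
after sub edi, 1: edi=8-1=7
after add edi, 5: edi=7+5=12
after add ebx, 3: ebx=7+3=10
cmp ebx, 19  (cmp 10,19)
jne loop: taken
after and edi, 63: edi=12&63=12
after sub edi, 1: edi=12-1=11
after add edi, 5: edi=11+5=16
after add ebx, 3: ebx=10+3=13
cmp ebx, 19  (cmp 13,19)
jne loop: taken
after and edi, 63: edi=16&63=16
after sub edi, 1: edi=16-1=15
after add edi, 5: edi=15+5=20
after add ebx, 3: ebx=13+3=16
cmp ebx, 19  (cmp 16,19)
jne loop: taken
after and edi, 63: edi=20&63=20
after sub edi, 1: edi=20-1=19
after add edi, 5: edi=19+5=24
after add ebx, 3: ebx=16+3=19
cmp ebx, 19  (cmp 19,19)
jne loop: not taken
after shl edi, 1: edi=24<<1=48
halt.
Total executed instructions: 34.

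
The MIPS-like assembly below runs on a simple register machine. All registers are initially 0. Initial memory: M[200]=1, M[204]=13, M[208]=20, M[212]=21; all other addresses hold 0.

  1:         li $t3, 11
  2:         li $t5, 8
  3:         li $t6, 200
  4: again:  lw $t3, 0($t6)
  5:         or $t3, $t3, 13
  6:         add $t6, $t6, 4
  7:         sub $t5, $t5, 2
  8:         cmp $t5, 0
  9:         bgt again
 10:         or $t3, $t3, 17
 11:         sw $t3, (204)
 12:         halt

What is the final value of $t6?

216

after li $t3, 11: $t3=11
after li $t5, 8: $t5=8
after li $t6, 200: $t6=200
after lw $t3, 0($t6): $t3=M[200]=1
after or $t3, $t3, 13: $t3=1|13=13
after add $t6, $t6, 4: $t6=200+4=204
after sub $t5, $t5, 2: $t5=8-2=6
cmp $t5, 0  (cmp 6,0)
bgt again: taken
after lw $t3, 0($t6): $t3=M[204]=13
after or $t3, $t3, 13: $t3=13|13=13
after add $t6, $t6, 4: $t6=204+4=208
after sub $t5, $t5, 2: $t5=6-2=4
cmp $t5, 0  (cmp 4,0)
bgt again: taken
after lw $t3, 0($t6): $t3=M[208]=20
after or $t3, $t3, 13: $t3=20|13=29
after add $t6, $t6, 4: $t6=208+4=212
after sub $t5, $t5, 2: $t5=4-2=2
cmp $t5, 0  (cmp 2,0)
bgt again: taken
after lw $t3, 0($t6): $t3=M[212]=21
after or $t3, $t3, 13: $t3=21|13=29
after add $t6, $t6, 4: $t6=212+4=216
after sub $t5, $t5, 2: $t5=2-2=0
cmp $t5, 0  (cmp 0,0)
bgt again: not taken
after or $t3, $t3, 17: $t3=29|17=29
sw $t3, (204) → M[204]=29
halt.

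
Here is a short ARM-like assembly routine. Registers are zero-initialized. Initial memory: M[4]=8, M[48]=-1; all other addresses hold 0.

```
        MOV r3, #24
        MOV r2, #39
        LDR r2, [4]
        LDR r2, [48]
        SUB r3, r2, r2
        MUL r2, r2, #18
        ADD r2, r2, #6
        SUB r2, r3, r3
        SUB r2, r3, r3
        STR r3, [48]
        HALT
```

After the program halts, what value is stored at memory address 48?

0

r3=24
r2=39
r2=M[4]=8
r2=M[48]=-1
r3=(-1)-(-1)=0
r2=(-1)*18=-18
r2=(-18)+6=-12
r2=0-0=0
r2=0-0=0
STR r3, [48] → M[48]=0
halt.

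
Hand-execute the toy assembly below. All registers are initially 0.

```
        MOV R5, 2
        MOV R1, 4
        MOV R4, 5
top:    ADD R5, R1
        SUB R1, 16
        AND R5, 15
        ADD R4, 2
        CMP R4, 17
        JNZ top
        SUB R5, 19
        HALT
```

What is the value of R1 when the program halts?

R5=2
R1=4
R4=5
R5=2+4=6
R1=4-16=-12
R5=6&15=6
R4=5+2=7
CMP R4, 17  (cmp 7,17)
JNZ top: taken
R5=6+(-12)=-6
R1=(-12)-16=-28
R5=(-6)&15=10
R4=7+2=9
CMP R4, 17  (cmp 9,17)
JNZ top: taken
R5=10+(-28)=-18
R1=(-28)-16=-44
R5=(-18)&15=14
R4=9+2=11
CMP R4, 17  (cmp 11,17)
JNZ top: taken
R5=14+(-44)=-30
R1=(-44)-16=-60
R5=(-30)&15=2
R4=11+2=13
CMP R4, 17  (cmp 13,17)
JNZ top: taken
R5=2+(-60)=-58
R1=(-60)-16=-76
R5=(-58)&15=6
R4=13+2=15
CMP R4, 17  (cmp 15,17)
JNZ top: taken
R5=6+(-76)=-70
R1=(-76)-16=-92
R5=(-70)&15=10
R4=15+2=17
CMP R4, 17  (cmp 17,17)
JNZ top: not taken
R5=10-19=-9
halt.

-92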